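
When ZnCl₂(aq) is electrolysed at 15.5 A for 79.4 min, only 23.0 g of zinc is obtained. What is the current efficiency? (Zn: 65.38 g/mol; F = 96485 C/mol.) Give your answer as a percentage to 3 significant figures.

91.9%

Q = 15.5 × 4764 = 73840 C
n(e⁻) = 73840 / 96485 = 0.7653 mol
Zn²⁺ + 2e⁻ → Zn, so theoretical n(Zn) = 0.3827 mol → 25.02 g
Efficiency = 23.0 / 25.02 = 0.9193 = 91.9%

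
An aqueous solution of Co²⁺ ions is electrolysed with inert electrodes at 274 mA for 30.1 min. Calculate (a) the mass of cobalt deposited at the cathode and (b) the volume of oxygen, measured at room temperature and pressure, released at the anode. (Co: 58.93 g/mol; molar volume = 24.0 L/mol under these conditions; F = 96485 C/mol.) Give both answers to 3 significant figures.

0.151 g Co; 0.0308 L O₂

Q = 0.274 × 1806 = 494.8 C; n(e⁻) = 494.8 / 96485 = 0.005128 mol
Cathode: Co²⁺ + 2e⁻ → Co → n(Co) = 0.005128/2 = 0.002564 mol → 0.151 g
Anode: 2H₂O → O₂ + 4H⁺ + 4e⁻ → n(O₂) = 0.005128/4 = 0.001282 mol → 0.0308 L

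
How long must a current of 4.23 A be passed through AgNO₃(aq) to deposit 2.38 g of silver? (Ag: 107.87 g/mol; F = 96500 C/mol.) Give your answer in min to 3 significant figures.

n(Ag) = 2.38 / 107.87 = 0.02206 mol
Ag⁺ + e⁻ → Ag, so n(e⁻) = 0.02206 mol
Q = 0.02206 × 96500 = 2129 C
t = Q / I = 2129 / 4.23 = 503.3 s = 8.39 min

8.39 min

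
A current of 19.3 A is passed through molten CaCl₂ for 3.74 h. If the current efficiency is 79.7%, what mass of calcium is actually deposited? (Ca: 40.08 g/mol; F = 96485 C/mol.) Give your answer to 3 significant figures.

43.0 g

Q = 19.3 × 13464 = 2.599×10^5 C
n(e⁻) = 2.599×10^5 / 96485 = 2.694 mol
Ca²⁺ + 2e⁻ → Ca, so theoretical m(Ca) = 1.347 × 40.08 = 53.99 g
Actual mass = 79.7% × 53.99 = 43.0 g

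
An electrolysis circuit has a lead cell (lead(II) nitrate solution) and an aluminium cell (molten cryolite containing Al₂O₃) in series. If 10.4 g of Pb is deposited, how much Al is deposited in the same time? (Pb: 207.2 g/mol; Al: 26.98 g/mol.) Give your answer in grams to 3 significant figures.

n(Pb) = 10.4 / 207.2 = 0.05019 mol
Pb²⁺ + 2e⁻ → Pb, so n(e⁻) = 2 × 0.05019 = 0.1004 mol
Same current for the same time ⇒ same n(e⁻) = 0.1004 mol in both cells.
Al³⁺ + 3e⁻ → Al, so n(Al) = 0.1004 / 3 = 0.03347 mol
m(Al) = 0.03347 × 26.98 = 0.903 g

0.903 g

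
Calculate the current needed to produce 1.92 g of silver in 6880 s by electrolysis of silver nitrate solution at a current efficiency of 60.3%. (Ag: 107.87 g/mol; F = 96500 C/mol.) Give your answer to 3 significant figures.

n(Ag) = 1.92 / 107.87 = 0.01780 mol
Ag⁺ + e⁻ → Ag, so n(e⁻) = 0.01780 mol
Q = 0.01780 × 96500 / 0.603 = 2849 C
I = Q / t = 2849 / 6880 s = 0.414 A

0.414 A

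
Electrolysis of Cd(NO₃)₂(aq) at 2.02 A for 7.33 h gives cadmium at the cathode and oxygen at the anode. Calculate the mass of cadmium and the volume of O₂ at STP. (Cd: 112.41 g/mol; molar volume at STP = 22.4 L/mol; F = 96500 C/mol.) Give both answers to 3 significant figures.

Q = 2.02 × 26388 = 53300 C; n(e⁻) = 53300 / 96500 = 0.5523 mol
Cathode: Cd²⁺ + 2e⁻ → Cd → n(Cd) = 0.5523/2 = 0.2762 mol → 31.0 g
Anode: 2H₂O → O₂ + 4H⁺ + 4e⁻ → n(O₂) = 0.5523/4 = 0.1381 mol → 3.09 L

31.0 g Cd; 3.09 L O₂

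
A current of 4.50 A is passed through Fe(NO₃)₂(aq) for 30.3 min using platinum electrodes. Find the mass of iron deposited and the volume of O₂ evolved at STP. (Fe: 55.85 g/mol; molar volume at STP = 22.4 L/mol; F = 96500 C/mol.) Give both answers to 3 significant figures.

Q = 4.50 × 1818 = 8181 C; n(e⁻) = 8181 / 96500 = 0.08478 mol
Cathode: Fe²⁺ + 2e⁻ → Fe → n(Fe) = 0.08478/2 = 0.04239 mol → 2.37 g
Anode: 2H₂O → O₂ + 4H⁺ + 4e⁻ → n(O₂) = 0.08478/4 = 0.02120 mol → 0.475 L

2.37 g Fe; 0.475 L O₂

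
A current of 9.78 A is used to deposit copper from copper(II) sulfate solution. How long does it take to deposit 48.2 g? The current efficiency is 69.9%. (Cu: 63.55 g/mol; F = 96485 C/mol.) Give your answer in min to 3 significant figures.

n(Cu) = 48.2 / 63.55 = 0.7585 mol
Cu²⁺ + 2e⁻ → Cu, so n(e⁻) = 2 × 0.7585 = 1.517 mol
Q = 1.517 × 96485 / 0.699 = 2.094×10^5 C
t = Q / I = 2.094×10^5 / 9.78 = 21410 s = 357 min

357 min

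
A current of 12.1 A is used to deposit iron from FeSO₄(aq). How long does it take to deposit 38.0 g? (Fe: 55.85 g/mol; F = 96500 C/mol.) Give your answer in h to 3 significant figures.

n(Fe) = 38.0 / 55.85 = 0.6804 mol
Fe²⁺ + 2e⁻ → Fe, so n(e⁻) = 2 × 0.6804 = 1.361 mol
Q = 1.361 × 96500 = 1.313×10^5 C
t = Q / I = 1.313×10^5 / 12.1 = 10850 s = 3.01 h

3.01 h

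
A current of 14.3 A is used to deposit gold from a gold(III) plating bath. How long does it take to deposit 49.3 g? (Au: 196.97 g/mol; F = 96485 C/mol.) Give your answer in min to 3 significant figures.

84.4 min

n(Au) = 49.3 / 196.97 = 0.2503 mol
Au³⁺ + 3e⁻ → Au, so n(e⁻) = 3 × 0.2503 = 0.7509 mol
Q = 0.7509 × 96485 = 72450 C
t = Q / I = 72450 / 14.3 = 5066 s = 84.4 min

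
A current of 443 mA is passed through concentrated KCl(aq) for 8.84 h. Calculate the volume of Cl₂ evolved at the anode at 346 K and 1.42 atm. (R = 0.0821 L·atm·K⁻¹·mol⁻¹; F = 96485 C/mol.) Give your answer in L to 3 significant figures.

1.46 L

Charge passed = 0.443 × 31824 = 14100 C
n(e⁻) = Q/F = 14100/96485 = 0.1461 mol
2Cl⁻ → Cl₂ + 2e⁻, so n(Cl₂) = 0.1461 / 2 = 0.07305 mol
V = nRT/P = 0.07305 × 0.0821 × 346 / 1.42 = 1.461 L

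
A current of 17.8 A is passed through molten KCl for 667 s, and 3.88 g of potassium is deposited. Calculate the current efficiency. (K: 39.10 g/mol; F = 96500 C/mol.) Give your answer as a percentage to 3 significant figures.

80.7%

Q = 17.8 × 667 = 11870 C
n(e⁻) = 11870 / 96500 = 0.1230 mol
K⁺ + e⁻ → K, so theoretical n(K) = 0.1230 mol → 4.809 g
Efficiency = 3.88 / 4.809 = 0.8068 = 80.7%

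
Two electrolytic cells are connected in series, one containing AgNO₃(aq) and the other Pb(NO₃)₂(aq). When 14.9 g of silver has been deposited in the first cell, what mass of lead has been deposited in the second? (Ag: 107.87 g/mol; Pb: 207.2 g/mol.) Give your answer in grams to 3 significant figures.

n(Ag) = 14.9 / 107.87 = 0.1381 mol
Ag⁺ + e⁻ → Ag, so n(e⁻) = 0.1381 mol
Since the cells are in series, n(e⁻) in the Pb cell is also 0.1381 mol.
Pb²⁺ + 2e⁻ → Pb, so n(Pb) = 0.1381 / 2 = 0.06905 mol
m(Pb) = 0.06905 × 207.2 = 14.3 g

14.3 g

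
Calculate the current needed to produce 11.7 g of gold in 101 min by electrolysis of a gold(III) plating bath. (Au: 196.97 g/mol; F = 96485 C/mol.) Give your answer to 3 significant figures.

2.84 A

n(Au) = 11.7 / 196.97 = 0.05940 mol
Au³⁺ + 3e⁻ → Au, so n(e⁻) = 3 × 0.05940 = 0.1782 mol
Q = 0.1782 × 96485 = 17190 C
I = Q / t = 17190 / 6060 s = 2.84 A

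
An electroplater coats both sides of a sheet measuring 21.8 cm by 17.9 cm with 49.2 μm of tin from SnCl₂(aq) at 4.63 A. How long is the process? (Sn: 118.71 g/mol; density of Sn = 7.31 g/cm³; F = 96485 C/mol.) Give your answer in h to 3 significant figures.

2.74 h

Plated area = 2 × 21.8 × 17.9 = 780.4 cm²
Volume = 780.4 × 49.2×10⁻⁴ cm = 3.840 cm³
m(Sn) = 3.840 × 7.31 = 28.07 g
n(Sn) = 28.07 / 118.71 = 0.2365 mol; n(e⁻) = 2 × 0.2365 = 0.4730 mol
Q = 0.4730 × 96485 = 45640 C
t = 45640 / 4.63 = 9857 s = 2.74 h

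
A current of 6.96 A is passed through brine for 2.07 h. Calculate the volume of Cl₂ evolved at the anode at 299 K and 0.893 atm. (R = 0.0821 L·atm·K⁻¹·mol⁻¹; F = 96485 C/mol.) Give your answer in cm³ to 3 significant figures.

Q = 6.96 A × 7452 s = 51870 C
Moles of electrons = 51870 / 96485 = 0.5376 mol
2Cl⁻ → Cl₂ + 2e⁻, so n(Cl₂) = 0.5376 / 2 = 0.2688 mol
V = nRT/P = 0.2688 × 0.0821 × 299 / 0.893 = 7.389 L
= 7390 cm³

7390 cm³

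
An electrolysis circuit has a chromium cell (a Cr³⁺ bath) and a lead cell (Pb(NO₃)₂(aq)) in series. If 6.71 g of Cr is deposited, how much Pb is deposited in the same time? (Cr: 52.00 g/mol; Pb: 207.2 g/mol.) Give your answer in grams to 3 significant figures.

40.1 g

n(Cr) = 6.71 / 52.00 = 0.1290 mol
Cr³⁺ + 3e⁻ → Cr, so n(e⁻) = 3 × 0.1290 = 0.3870 mol
Same current for the same time ⇒ same n(e⁻) = 0.3870 mol in both cells.
Pb²⁺ + 2e⁻ → Pb, so n(Pb) = 0.3870 / 2 = 0.1935 mol
m(Pb) = 0.1935 × 207.2 = 40.1 g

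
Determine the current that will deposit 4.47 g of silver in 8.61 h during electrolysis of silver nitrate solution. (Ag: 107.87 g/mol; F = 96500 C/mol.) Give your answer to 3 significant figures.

0.129 A

n(Ag) = 4.47 / 107.87 = 0.04144 mol
Ag⁺ + e⁻ → Ag, so n(e⁻) = 0.04144 mol
Q = 0.04144 × 96500 = 3999 C
I = Q / t = 3999 / 30996 s = 0.129 A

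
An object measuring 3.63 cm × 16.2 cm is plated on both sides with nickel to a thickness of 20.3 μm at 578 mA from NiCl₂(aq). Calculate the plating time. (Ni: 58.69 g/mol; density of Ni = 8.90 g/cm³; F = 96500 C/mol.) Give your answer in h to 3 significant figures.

Plated area = 2 × 3.63 × 16.2 = 117.6 cm²
Volume = 117.6 × 20.3×10⁻⁴ cm = 0.2387 cm³
m(Ni) = 0.2387 × 8.90 = 2.124 g
n(Ni) = 2.124 / 58.69 = 0.03619 mol; n(e⁻) = 2 × 0.03619 = 0.07238 mol
Q = 0.07238 × 96500 = 6985 C
t = 6985 / 0.578 = 12080 s = 3.36 h

3.36 h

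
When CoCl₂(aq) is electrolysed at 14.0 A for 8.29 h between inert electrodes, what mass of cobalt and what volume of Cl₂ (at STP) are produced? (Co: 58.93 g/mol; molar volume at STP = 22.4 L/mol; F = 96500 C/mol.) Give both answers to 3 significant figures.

Q = 14.0 × 29844 = 4.178×10^5 C; n(e⁻) = 4.178×10^5 / 96500 = 4.330 mol
Cathode: Co²⁺ + 2e⁻ → Co → n(Co) = 4.330/2 = 2.165 mol → 128 g
Anode: 2Cl⁻ → Cl₂ + 2e⁻ → n(Cl₂) = 4.330/2 = 2.165 mol → 48.5 L

128 g Co; 48.5 L Cl₂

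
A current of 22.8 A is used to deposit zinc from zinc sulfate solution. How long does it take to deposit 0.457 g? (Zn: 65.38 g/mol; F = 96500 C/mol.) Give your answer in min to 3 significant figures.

n(Zn) = 0.457 / 65.38 = 0.006990 mol
Zn²⁺ + 2e⁻ → Zn, so n(e⁻) = 2 × 0.006990 = 0.01398 mol
Q = 0.01398 × 96500 = 1349 C
t = Q / I = 1349 / 22.8 = 59.17 s = 0.986 min

0.986 min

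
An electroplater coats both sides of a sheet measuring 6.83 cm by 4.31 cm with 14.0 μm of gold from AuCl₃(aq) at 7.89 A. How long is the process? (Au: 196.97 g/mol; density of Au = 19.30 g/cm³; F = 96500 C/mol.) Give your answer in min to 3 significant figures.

4.94 min

Plated area = 2 × 6.83 × 4.31 = 58.87 cm²
Volume = 58.87 × 14.0×10⁻⁴ cm = 0.08242 cm³
m(Au) = 0.08242 × 19.30 = 1.591 g
n(Au) = 1.591 / 196.97 = 0.008077 mol; n(e⁻) = 3 × 0.008077 = 0.02423 mol
Q = 0.02423 × 96500 = 2338 C
t = 2338 / 7.89 = 296.3 s = 4.94 min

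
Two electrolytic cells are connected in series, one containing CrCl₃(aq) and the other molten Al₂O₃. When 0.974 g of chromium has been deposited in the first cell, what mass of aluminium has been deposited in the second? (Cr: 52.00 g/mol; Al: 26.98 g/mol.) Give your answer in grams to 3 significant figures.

0.505 g

n(Cr) = 0.974 / 52.00 = 0.01873 mol
Cr³⁺ + 3e⁻ → Cr, so n(e⁻) = 3 × 0.01873 = 0.05619 mol
The cells are in series, so the same charge (and hence the same n(e⁻) = 0.05619 mol) passes through both.
Al³⁺ + 3e⁻ → Al, so n(Al) = 0.05619 / 3 = 0.01873 mol
m(Al) = 0.01873 × 26.98 = 0.505 g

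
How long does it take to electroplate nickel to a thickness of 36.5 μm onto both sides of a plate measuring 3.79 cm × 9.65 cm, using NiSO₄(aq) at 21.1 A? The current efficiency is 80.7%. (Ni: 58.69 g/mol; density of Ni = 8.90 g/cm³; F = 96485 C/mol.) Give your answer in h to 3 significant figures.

Plated area = 2 × 3.79 × 9.65 = 73.15 cm²
Volume = 73.15 × 36.5×10⁻⁴ cm = 0.2670 cm³
m(Ni) = 0.2670 × 8.90 = 2.376 g
n(Ni) = 2.376 / 58.69 = 0.04048 mol; n(e⁻) = 2 × 0.04048 = 0.08096 mol
Q = 0.08096 × 96485 / 0.807 = 9680 C
t = 9680 / 21.1 = 458.8 s = 0.127 h

0.127 h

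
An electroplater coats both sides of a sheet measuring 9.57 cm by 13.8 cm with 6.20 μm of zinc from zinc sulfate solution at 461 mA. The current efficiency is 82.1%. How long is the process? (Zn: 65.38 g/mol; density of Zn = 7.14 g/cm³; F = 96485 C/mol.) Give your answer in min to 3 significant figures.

Plated area = 2 × 9.57 × 13.8 = 264.1 cm²
Volume = 264.1 × 6.20×10⁻⁴ cm = 0.1637 cm³
m(Zn) = 0.1637 × 7.14 = 1.169 g
n(Zn) = 1.169 / 65.38 = 0.01788 mol; n(e⁻) = 2 × 0.01788 = 0.03576 mol
Q = 0.03576 × 96485 / 0.821 = 4203 C
t = 4203 / 0.461 = 9117 s = 152 min

152 min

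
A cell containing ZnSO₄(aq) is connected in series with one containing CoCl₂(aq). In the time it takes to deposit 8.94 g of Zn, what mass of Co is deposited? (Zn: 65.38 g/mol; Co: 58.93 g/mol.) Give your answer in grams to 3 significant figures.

n(Zn) = 8.94 / 65.38 = 0.1367 mol
Zn²⁺ + 2e⁻ → Zn, so n(e⁻) = 2 × 0.1367 = 0.2734 mol
In series, the same 0.2734 mol of electrons flows through the second cell.
Co²⁺ + 2e⁻ → Co, so n(Co) = 0.2734 / 2 = 0.1367 mol
m(Co) = 0.1367 × 58.93 = 8.06 g

8.06 g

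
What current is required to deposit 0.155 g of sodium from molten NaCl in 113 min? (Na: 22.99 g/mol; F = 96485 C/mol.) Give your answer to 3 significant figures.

n(Na) = 0.155 / 22.99 = 0.006742 mol
Na⁺ + e⁻ → Na, so n(e⁻) = 0.006742 mol
Q = 0.006742 × 96485 = 650.5 C
I = Q / t = 650.5 / 6780 s = 0.0959 A

0.0959 A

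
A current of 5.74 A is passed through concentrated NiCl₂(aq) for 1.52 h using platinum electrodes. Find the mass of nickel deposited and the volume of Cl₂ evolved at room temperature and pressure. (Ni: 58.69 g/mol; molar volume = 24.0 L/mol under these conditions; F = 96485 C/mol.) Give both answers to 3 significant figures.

9.55 g Ni; 3.91 L Cl₂

Q = 5.74 × 5472 = 31410 C; n(e⁻) = 31410 / 96485 = 0.3255 mol
Cathode: Ni²⁺ + 2e⁻ → Ni → n(Ni) = 0.3255/2 = 0.1628 mol → 9.55 g
Anode: 2Cl⁻ → Cl₂ + 2e⁻ → n(Cl₂) = 0.3255/2 = 0.1628 mol → 3.91 L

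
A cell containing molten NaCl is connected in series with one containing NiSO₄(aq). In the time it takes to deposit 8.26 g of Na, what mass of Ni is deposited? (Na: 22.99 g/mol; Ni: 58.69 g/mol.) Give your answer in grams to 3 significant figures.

10.5 g

n(Na) = 8.26 / 22.99 = 0.3593 mol
Na⁺ + e⁻ → Na, so n(e⁻) = 0.3593 mol
Since the cells are in series, n(e⁻) in the Ni cell is also 0.3593 mol.
Ni²⁺ + 2e⁻ → Ni, so n(Ni) = 0.3593 / 2 = 0.1797 mol
m(Ni) = 0.1797 × 58.69 = 10.5 g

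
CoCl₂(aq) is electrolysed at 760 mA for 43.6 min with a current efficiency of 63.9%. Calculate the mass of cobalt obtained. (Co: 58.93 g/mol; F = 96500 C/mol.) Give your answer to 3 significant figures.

0.388 g

Q = 0.760 × 2616 = 1988 C
n(e⁻) = 1988 / 96500 = 0.02060 mol
Co²⁺ + 2e⁻ → Co, so theoretical m(Co) = 0.01030 × 58.93 = 0.6070 g
Actual mass = 63.9% × 0.6070 = 0.388 g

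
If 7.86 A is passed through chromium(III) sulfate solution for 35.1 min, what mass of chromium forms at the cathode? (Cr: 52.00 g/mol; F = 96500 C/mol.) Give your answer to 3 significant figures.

2.97 g

Charge passed = 7.86 × 2106 = 16550 C
Moles of electrons = 16550 / 96500 = 0.1715 mol
Cr³⁺ + 3e⁻ → Cr, so n(Cr) = 0.1715 / 3 = 0.05717 mol
m = 0.05717 × 52.00 = 2.97 g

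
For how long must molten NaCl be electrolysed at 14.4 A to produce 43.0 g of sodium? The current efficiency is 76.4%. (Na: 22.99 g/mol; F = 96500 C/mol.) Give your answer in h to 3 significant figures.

4.56 h

n(Na) = 43.0 / 22.99 = 1.870 mol
Na⁺ + e⁻ → Na, so n(e⁻) = 1.870 mol
Q = 1.870 × 96500 / 0.764 = 2.362×10^5 C
t = Q / I = 2.362×10^5 / 14.4 = 16400 s = 4.56 h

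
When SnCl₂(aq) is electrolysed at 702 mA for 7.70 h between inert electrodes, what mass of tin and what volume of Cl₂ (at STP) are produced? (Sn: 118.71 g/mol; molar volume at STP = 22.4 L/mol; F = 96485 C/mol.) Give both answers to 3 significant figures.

12.0 g Sn; 2.26 L Cl₂

Q = 0.702 × 27720 = 19460 C; n(e⁻) = 19460 / 96485 = 0.2017 mol
Cathode: Sn²⁺ + 2e⁻ → Sn → n(Sn) = 0.2017/2 = 0.1009 mol → 12.0 g
Anode: 2Cl⁻ → Cl₂ + 2e⁻ → n(Cl₂) = 0.2017/2 = 0.1009 mol → 2.26 L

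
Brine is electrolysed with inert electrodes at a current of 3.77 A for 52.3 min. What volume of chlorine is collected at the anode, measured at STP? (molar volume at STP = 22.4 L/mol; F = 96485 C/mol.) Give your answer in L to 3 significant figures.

1.37 L

Q = It = 3.77 × 3138 = 11830 C
n(e⁻) = 11830 / 96485 = 0.1226 mol
2Cl⁻ → Cl₂ + 2e⁻, so n(Cl₂) = 0.1226 / 2 = 0.06130 mol
V = 0.06130 × 22.4 = 1.373 L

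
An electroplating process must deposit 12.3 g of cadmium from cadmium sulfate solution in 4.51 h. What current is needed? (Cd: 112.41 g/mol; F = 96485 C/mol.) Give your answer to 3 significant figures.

1.30 A

n(Cd) = 12.3 / 112.41 = 0.1094 mol
Cd²⁺ + 2e⁻ → Cd, so n(e⁻) = 2 × 0.1094 = 0.2188 mol
Q = 0.2188 × 96485 = 21110 C
I = Q / t = 21110 / 16236 s = 1.30 A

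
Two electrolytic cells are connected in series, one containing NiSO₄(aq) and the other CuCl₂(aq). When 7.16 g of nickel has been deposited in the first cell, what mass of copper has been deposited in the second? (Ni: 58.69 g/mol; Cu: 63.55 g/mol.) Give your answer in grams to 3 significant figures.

n(Ni) = 7.16 / 58.69 = 0.1220 mol
Ni²⁺ + 2e⁻ → Ni, so n(e⁻) = 2 × 0.1220 = 0.2440 mol
Since the cells are in series, n(e⁻) in the Cu cell is also 0.2440 mol.
Cu²⁺ + 2e⁻ → Cu, so n(Cu) = 0.2440 / 2 = 0.1220 mol
m(Cu) = 0.1220 × 63.55 = 7.75 g

7.75 g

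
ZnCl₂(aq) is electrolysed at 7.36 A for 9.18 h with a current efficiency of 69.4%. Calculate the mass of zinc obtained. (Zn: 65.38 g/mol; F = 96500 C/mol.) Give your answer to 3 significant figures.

Q = 7.36 × 33048 = 2.432×10^5 C
n(e⁻) = 2.432×10^5 / 96500 = 2.520 mol
Zn²⁺ + 2e⁻ → Zn, so theoretical m(Zn) = 1.260 × 65.38 = 82.38 g
Actual mass = 69.4% × 82.38 = 57.2 g

57.2 g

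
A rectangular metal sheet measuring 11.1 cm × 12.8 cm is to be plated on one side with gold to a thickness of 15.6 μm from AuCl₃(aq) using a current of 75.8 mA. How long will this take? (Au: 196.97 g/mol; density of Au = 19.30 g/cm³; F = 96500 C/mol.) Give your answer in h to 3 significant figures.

Plated area = 11.1 × 12.8 = 142.1 cm²
Volume = 142.1 × 15.6×10⁻⁴ cm = 0.2217 cm³
m(Au) = 0.2217 × 19.30 = 4.279 g
n(Au) = 4.279 / 196.97 = 0.02172 mol; n(e⁻) = 3 × 0.02172 = 0.06516 mol
Q = 0.06516 × 96500 = 6288 C
t = 6288 / 0.0758 = 82960 s = 23.0 h

23.0 h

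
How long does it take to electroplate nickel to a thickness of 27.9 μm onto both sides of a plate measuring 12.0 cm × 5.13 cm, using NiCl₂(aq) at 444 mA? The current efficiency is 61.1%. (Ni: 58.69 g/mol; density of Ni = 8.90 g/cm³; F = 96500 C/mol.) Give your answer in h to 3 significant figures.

10.3 h

Plated area = 2 × 12.0 × 5.13 = 123.1 cm²
Volume = 123.1 × 27.9×10⁻⁴ cm = 0.3434 cm³
m(Ni) = 0.3434 × 8.90 = 3.056 g
n(Ni) = 3.056 / 58.69 = 0.05207 mol; n(e⁻) = 2 × 0.05207 = 0.1041 mol
Q = 0.1041 × 96500 / 0.611 = 16440 C
t = 16440 / 0.444 = 37030 s = 10.3 h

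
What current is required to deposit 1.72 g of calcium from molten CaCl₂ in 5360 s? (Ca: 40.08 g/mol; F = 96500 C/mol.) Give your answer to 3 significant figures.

1.55 A

n(Ca) = 1.72 / 40.08 = 0.04291 mol
Ca²⁺ + 2e⁻ → Ca, so n(e⁻) = 2 × 0.04291 = 0.08582 mol
Q = 0.08582 × 96500 = 8282 C
I = Q / t = 8282 / 5360 s = 1.55 A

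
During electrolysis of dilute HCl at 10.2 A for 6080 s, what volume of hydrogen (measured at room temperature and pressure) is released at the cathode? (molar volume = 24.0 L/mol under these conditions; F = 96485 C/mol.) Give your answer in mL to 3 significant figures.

Q = 10.2 A × 6080 s = 62020 C
Moles of electrons = 62020 / 96485 = 0.6428 mol
2H⁺ + 2e⁻ → H₂, so n(H₂) = 0.6428 / 2 = 0.3214 mol
V = 0.3214 × 24.0 = 7.714 L
= 7710 mL

7710 mL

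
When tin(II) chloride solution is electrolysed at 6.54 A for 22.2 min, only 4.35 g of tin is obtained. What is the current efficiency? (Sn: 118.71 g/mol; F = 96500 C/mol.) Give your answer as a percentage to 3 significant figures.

Q = 6.54 × 1332 = 8711 C
n(e⁻) = 8711 / 96500 = 0.09027 mol
Sn²⁺ + 2e⁻ → Sn, so theoretical n(Sn) = 0.04514 mol → 5.359 g
Efficiency = 4.35 / 5.359 = 0.8117 = 81.2%

81.2%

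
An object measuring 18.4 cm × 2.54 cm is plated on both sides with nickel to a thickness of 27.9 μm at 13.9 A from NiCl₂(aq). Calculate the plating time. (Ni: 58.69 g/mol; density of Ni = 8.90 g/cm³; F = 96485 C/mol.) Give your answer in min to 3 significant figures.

9.15 min

Plated area = 2 × 18.4 × 2.54 = 93.47 cm²
Volume = 93.47 × 27.9×10⁻⁴ cm = 0.2608 cm³
m(Ni) = 0.2608 × 8.90 = 2.321 g
n(Ni) = 2.321 / 58.69 = 0.03955 mol; n(e⁻) = 2 × 0.03955 = 0.07910 mol
Q = 0.07910 × 96485 = 7632 C
t = 7632 / 13.9 = 549.1 s = 9.15 min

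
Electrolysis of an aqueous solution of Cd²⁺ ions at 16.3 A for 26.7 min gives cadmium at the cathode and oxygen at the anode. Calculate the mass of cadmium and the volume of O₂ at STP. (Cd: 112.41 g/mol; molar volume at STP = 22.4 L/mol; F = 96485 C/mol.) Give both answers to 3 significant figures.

15.2 g Cd; 1.52 L O₂

Q = 16.3 × 1602 = 26110 C; n(e⁻) = 26110 / 96485 = 0.2706 mol
Cathode: Cd²⁺ + 2e⁻ → Cd → n(Cd) = 0.2706/2 = 0.1353 mol → 15.2 g
Anode: 2H₂O → O₂ + 4H⁺ + 4e⁻ → n(O₂) = 0.2706/4 = 0.06765 mol → 1.52 L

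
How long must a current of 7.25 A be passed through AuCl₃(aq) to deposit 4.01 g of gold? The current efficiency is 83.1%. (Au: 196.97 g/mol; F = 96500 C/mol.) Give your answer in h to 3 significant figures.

n(Au) = 4.01 / 196.97 = 0.02036 mol
Au³⁺ + 3e⁻ → Au, so n(e⁻) = 3 × 0.02036 = 0.06108 mol
Q = 0.06108 × 96500 / 0.831 = 7093 C
t = Q / I = 7093 / 7.25 = 978.3 s = 0.272 h

0.272 h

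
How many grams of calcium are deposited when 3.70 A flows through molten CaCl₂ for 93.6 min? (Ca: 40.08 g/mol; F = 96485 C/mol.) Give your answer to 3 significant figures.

Q = 3.70 A × 5616 s = 20780 C
Moles of electrons = 20780 / 96485 = 0.2154 mol
Ca²⁺ + 2e⁻ → Ca, so n(Ca) = 0.2154 / 2 = 0.1077 mol
m = 0.1077 × 40.08 = 4.32 g

4.32 g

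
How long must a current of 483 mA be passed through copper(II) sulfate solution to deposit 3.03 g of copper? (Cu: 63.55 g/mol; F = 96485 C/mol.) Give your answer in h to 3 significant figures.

5.29 h

n(Cu) = 3.03 / 63.55 = 0.04768 mol
Cu²⁺ + 2e⁻ → Cu, so n(e⁻) = 2 × 0.04768 = 0.09536 mol
Q = 0.09536 × 96485 = 9201 C
t = Q / I = 9201 / 0.483 = 19050 s = 5.29 h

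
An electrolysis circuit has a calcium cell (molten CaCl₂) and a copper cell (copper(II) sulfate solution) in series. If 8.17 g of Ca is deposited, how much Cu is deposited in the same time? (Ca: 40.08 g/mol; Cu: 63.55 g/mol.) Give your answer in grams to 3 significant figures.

13.0 g

n(Ca) = 8.17 / 40.08 = 0.2038 mol
Ca²⁺ + 2e⁻ → Ca, so n(e⁻) = 2 × 0.2038 = 0.4076 mol
Since the cells are in series, n(e⁻) in the Cu cell is also 0.4076 mol.
Cu²⁺ + 2e⁻ → Cu, so n(Cu) = 0.4076 / 2 = 0.2038 mol
m(Cu) = 0.2038 × 63.55 = 13.0 g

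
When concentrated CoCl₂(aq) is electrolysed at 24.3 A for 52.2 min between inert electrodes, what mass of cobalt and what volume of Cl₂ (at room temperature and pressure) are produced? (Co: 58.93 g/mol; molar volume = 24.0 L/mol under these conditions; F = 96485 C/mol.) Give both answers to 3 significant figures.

Q = 24.3 × 3132 = 76110 C; n(e⁻) = 76110 / 96485 = 0.7888 mol
Cathode: Co²⁺ + 2e⁻ → Co → n(Co) = 0.7888/2 = 0.3944 mol → 23.2 g
Anode: 2Cl⁻ → Cl₂ + 2e⁻ → n(Cl₂) = 0.7888/2 = 0.3944 mol → 9.47 L

23.2 g Co; 9.47 L Cl₂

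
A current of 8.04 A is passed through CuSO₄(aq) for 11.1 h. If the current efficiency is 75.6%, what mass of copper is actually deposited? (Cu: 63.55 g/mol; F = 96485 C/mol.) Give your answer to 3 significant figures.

Q = 8.04 × 39960 = 3.213×10^5 C
n(e⁻) = 3.213×10^5 / 96485 = 3.330 mol
Cu²⁺ + 2e⁻ → Cu, so theoretical m(Cu) = 1.665 × 63.55 = 105.8 g
Actual mass = 75.6% × 105.8 = 80.0 g

80.0 g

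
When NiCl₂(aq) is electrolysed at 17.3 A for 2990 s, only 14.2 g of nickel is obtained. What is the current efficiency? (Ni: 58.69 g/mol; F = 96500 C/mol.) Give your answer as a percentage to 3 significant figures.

Q = 17.3 × 2990 = 51730 C
n(e⁻) = 51730 / 96500 = 0.5361 mol
Ni²⁺ + 2e⁻ → Ni, so theoretical n(Ni) = 0.2681 mol → 15.73 g
Efficiency = 14.2 / 15.73 = 0.9027 = 90.3%

90.3%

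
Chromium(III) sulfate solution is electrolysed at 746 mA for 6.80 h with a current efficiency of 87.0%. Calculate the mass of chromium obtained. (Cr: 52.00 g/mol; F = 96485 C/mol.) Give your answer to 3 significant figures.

Q = 0.746 × 24480 = 18260 C
n(e⁻) = 18260 / 96485 = 0.1893 mol
Cr³⁺ + 3e⁻ → Cr, so theoretical m(Cr) = 0.06310 × 52.00 = 3.281 g
Actual mass = 87.0% × 3.281 = 2.85 g

2.85 g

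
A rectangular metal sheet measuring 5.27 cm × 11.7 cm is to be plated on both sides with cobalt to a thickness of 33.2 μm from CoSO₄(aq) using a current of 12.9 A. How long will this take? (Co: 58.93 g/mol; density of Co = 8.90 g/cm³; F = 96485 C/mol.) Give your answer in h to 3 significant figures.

Plated area = 2 × 5.27 × 11.7 = 123.3 cm²
Volume = 123.3 × 33.2×10⁻⁴ cm = 0.4094 cm³
m(Co) = 0.4094 × 8.90 = 3.644 g
n(Co) = 3.644 / 58.93 = 0.06184 mol; n(e⁻) = 2 × 0.06184 = 0.1237 mol
Q = 0.1237 × 96485 = 11940 C
t = 11940 / 12.9 = 925.6 s = 0.257 h

0.257 h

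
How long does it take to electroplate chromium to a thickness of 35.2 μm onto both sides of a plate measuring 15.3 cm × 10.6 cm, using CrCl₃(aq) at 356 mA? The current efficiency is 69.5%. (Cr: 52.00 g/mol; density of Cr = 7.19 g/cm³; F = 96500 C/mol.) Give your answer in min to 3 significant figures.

Plated area = 2 × 15.3 × 10.6 = 324.4 cm²
Volume = 324.4 × 35.2×10⁻⁴ cm = 1.142 cm³
m(Cr) = 1.142 × 7.19 = 8.211 g
n(Cr) = 8.211 / 52.00 = 0.1579 mol; n(e⁻) = 3 × 0.1579 = 0.4737 mol
Q = 0.4737 × 96500 / 0.695 = 65770 C
t = 65770 / 0.356 = 1.847×10^5 s = 3080 min

3080 min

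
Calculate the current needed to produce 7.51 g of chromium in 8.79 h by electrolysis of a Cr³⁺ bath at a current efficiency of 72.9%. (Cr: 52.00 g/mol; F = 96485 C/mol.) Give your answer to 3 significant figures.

1.81 A

n(Cr) = 7.51 / 52.00 = 0.1444 mol
Cr³⁺ + 3e⁻ → Cr, so n(e⁻) = 3 × 0.1444 = 0.4332 mol
Q = 0.4332 × 96485 / 0.729 = 57340 C
I = Q / t = 57340 / 31644 s = 1.81 A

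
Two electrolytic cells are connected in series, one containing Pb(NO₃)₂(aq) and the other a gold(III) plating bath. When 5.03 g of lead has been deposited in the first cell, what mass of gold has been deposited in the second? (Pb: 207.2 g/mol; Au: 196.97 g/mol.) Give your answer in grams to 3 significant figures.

3.19 g

n(Pb) = 5.03 / 207.2 = 0.02428 mol
Pb²⁺ + 2e⁻ → Pb, so n(e⁻) = 2 × 0.02428 = 0.04856 mol
In series, the same 0.04856 mol of electrons flows through the second cell.
Au³⁺ + 3e⁻ → Au, so n(Au) = 0.04856 / 3 = 0.01619 mol
m(Au) = 0.01619 × 196.97 = 3.19 g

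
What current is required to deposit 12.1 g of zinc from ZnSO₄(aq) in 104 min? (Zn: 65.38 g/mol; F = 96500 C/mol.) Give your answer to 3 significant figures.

5.72 A

n(Zn) = 12.1 / 65.38 = 0.1851 mol
Zn²⁺ + 2e⁻ → Zn, so n(e⁻) = 2 × 0.1851 = 0.3702 mol
Q = 0.3702 × 96500 = 35720 C
I = Q / t = 35720 / 6240 s = 5.72 A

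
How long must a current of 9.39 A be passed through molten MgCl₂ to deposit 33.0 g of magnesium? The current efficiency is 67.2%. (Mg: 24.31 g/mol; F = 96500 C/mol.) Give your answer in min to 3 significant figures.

692 min

n(Mg) = 33.0 / 24.31 = 1.357 mol
Mg²⁺ + 2e⁻ → Mg, so n(e⁻) = 2 × 1.357 = 2.714 mol
Q = 2.714 × 96500 / 0.672 = 3.897×10^5 C
t = Q / I = 3.897×10^5 / 9.39 = 41500 s = 692 min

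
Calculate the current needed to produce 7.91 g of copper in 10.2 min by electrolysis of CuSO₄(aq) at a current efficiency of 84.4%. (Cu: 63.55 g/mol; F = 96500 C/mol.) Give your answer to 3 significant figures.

n(Cu) = 7.91 / 63.55 = 0.1245 mol
Cu²⁺ + 2e⁻ → Cu, so n(e⁻) = 2 × 0.1245 = 0.2490 mol
Q = 0.2490 × 96500 / 0.844 = 28470 C
I = Q / t = 28470 / 612 s = 46.5 A

46.5 A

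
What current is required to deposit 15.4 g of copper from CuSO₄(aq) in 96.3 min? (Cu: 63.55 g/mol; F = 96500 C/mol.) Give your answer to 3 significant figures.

n(Cu) = 15.4 / 63.55 = 0.2423 mol
Cu²⁺ + 2e⁻ → Cu, so n(e⁻) = 2 × 0.2423 = 0.4846 mol
Q = 0.4846 × 96500 = 46760 C
I = Q / t = 46760 / 5778 s = 8.09 A

8.09 A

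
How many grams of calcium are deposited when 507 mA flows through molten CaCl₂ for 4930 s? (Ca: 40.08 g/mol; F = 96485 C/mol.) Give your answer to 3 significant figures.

0.519 g

Q = 0.507 A × 4930 s = 2500 C
n(e⁻) = Q/F = 2500/96485 = 0.02591 mol
Ca²⁺ + 2e⁻ → Ca, so n(Ca) = 0.02591 / 2 = 0.01296 mol
m = 0.01296 × 40.08 = 0.519 g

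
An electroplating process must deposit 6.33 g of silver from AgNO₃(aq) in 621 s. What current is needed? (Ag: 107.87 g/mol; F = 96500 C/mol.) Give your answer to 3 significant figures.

9.12 A

n(Ag) = 6.33 / 107.87 = 0.05868 mol
Ag⁺ + e⁻ → Ag, so n(e⁻) = 0.05868 mol
Q = 0.05868 × 96500 = 5663 C
I = Q / t = 5663 / 621 s = 9.12 A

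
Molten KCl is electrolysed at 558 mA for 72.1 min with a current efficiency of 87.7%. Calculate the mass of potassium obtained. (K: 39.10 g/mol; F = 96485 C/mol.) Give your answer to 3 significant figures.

Q = 0.558 × 4326 = 2414 C
n(e⁻) = 2414 / 96485 = 0.02502 mol
K⁺ + e⁻ → K, so theoretical m(K) = 0.02502 × 39.10 = 0.9783 g
Actual mass = 87.7% × 0.9783 = 0.858 g

0.858 g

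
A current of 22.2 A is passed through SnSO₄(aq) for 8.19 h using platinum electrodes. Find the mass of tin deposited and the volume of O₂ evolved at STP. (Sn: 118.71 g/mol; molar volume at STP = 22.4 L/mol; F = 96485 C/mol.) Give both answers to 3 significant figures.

Q = 22.2 × 29484 = 6.545×10^5 C; n(e⁻) = 6.545×10^5 / 96485 = 6.783 mol
Cathode: Sn²⁺ + 2e⁻ → Sn → n(Sn) = 6.783/2 = 3.392 mol → 403 g
Anode: 2H₂O → O₂ + 4H⁺ + 4e⁻ → n(O₂) = 6.783/4 = 1.696 mol → 38.0 L

403 g Sn; 38.0 L O₂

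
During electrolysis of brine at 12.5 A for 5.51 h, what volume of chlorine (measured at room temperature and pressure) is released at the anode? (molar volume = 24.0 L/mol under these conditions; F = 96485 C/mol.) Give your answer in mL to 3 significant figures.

30800 mL

Q = It = 12.5 × 19836 = 2.480×10^5 C
n(e⁻) = 2.480×10^5 / 96485 = 2.570 mol
2Cl⁻ → Cl₂ + 2e⁻, so n(Cl₂) = 2.570 / 2 = 1.285 mol
V = 1.285 × 24.0 = 30.84 L
= 30800 mL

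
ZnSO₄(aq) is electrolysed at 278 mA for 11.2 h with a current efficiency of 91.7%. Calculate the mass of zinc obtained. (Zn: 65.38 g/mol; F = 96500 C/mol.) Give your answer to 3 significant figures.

Q = 0.278 × 40320 = 11210 C
n(e⁻) = 11210 / 96500 = 0.1162 mol
Zn²⁺ + 2e⁻ → Zn, so theoretical m(Zn) = 0.05810 × 65.38 = 3.799 g
Actual mass = 91.7% × 3.799 = 3.48 g

3.48 g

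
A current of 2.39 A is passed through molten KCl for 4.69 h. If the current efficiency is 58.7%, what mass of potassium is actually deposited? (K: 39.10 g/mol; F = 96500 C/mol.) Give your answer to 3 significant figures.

Q = 2.39 × 16884 = 40350 C
n(e⁻) = 40350 / 96500 = 0.4181 mol
K⁺ + e⁻ → K, so theoretical m(K) = 0.4181 × 39.10 = 16.35 g
Actual mass = 58.7% × 16.35 = 9.60 g

9.60 g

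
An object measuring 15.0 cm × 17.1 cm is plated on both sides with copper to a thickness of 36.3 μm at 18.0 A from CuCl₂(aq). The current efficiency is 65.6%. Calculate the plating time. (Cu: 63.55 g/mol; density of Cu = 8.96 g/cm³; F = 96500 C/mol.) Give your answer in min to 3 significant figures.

71.5 min

Plated area = 2 × 15.0 × 17.1 = 513.0 cm²
Volume = 513.0 × 36.3×10⁻⁴ cm = 1.862 cm³
m(Cu) = 1.862 × 8.96 = 16.68 g
n(Cu) = 16.68 / 63.55 = 0.2625 mol; n(e⁻) = 2 × 0.2625 = 0.5250 mol
Q = 0.5250 × 96500 / 0.656 = 77230 C
t = 77230 / 18.0 = 4291 s = 71.5 min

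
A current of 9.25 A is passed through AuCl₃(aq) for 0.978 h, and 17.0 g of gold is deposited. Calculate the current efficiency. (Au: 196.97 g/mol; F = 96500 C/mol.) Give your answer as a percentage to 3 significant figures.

76.7%

Q = 9.25 × 3520.8 = 32570 C
n(e⁻) = 32570 / 96500 = 0.3375 mol
Au³⁺ + 3e⁻ → Au, so theoretical n(Au) = 0.1125 mol → 22.16 g
Efficiency = 17.0 / 22.16 = 0.7671 = 76.7%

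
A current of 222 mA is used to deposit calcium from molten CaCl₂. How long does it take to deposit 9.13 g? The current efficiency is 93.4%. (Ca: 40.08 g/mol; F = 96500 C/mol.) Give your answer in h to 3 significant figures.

58.9 h

n(Ca) = 9.13 / 40.08 = 0.2278 mol
Ca²⁺ + 2e⁻ → Ca, so n(e⁻) = 2 × 0.2278 = 0.4556 mol
Q = 0.4556 × 96500 / 0.934 = 47070 C
t = Q / I = 47070 / 0.222 = 2.120×10^5 s = 58.9 h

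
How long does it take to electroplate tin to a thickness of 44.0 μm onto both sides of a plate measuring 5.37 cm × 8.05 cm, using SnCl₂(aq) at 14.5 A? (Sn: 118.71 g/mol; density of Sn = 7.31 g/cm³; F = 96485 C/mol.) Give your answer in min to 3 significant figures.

Plated area = 2 × 5.37 × 8.05 = 86.46 cm²
Volume = 86.46 × 44.0×10⁻⁴ cm = 0.3804 cm³
m(Sn) = 0.3804 × 7.31 = 2.781 g
n(Sn) = 2.781 / 118.71 = 0.02343 mol; n(e⁻) = 2 × 0.02343 = 0.04686 mol
Q = 0.04686 × 96485 = 4521 C
t = 4521 / 14.5 = 311.8 s = 5.20 min

5.20 min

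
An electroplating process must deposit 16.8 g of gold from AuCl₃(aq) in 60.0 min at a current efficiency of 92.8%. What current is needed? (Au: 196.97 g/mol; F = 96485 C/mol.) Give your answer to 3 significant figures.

n(Au) = 16.8 / 196.97 = 0.08529 mol
Au³⁺ + 3e⁻ → Au, so n(e⁻) = 3 × 0.08529 = 0.2559 mol
Q = 0.2559 × 96485 / 0.928 = 26610 C
I = Q / t = 26610 / 3600 s = 7.39 A

7.39 A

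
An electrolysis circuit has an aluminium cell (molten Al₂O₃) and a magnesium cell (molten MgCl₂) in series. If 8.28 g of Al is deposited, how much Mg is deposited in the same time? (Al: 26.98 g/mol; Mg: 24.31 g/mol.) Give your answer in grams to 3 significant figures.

n(Al) = 8.28 / 26.98 = 0.3069 mol
Al³⁺ + 3e⁻ → Al, so n(e⁻) = 3 × 0.3069 = 0.9207 mol
The cells are in series, so the same charge (and hence the same n(e⁻) = 0.9207 mol) passes through both.
Mg²⁺ + 2e⁻ → Mg, so n(Mg) = 0.9207 / 2 = 0.4604 mol
m(Mg) = 0.4604 × 24.31 = 11.2 g

11.2 g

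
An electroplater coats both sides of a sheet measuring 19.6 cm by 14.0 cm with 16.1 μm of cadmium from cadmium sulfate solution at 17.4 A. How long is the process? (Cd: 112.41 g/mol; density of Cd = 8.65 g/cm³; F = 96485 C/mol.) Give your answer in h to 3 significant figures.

0.209 h

Plated area = 2 × 19.6 × 14.0 = 548.8 cm²
Volume = 548.8 × 16.1×10⁻⁴ cm = 0.8836 cm³
m(Cd) = 0.8836 × 8.65 = 7.643 g
n(Cd) = 7.643 / 112.41 = 0.06799 mol; n(e⁻) = 2 × 0.06799 = 0.1360 mol
Q = 0.1360 × 96485 = 13120 C
t = 13120 / 17.4 = 754.0 s = 0.209 h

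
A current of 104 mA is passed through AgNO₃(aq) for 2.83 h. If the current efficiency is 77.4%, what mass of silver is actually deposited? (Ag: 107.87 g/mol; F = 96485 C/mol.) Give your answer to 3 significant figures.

Q = 0.104 × 10188 = 1060 C
n(e⁻) = 1060 / 96485 = 0.01099 mol
Ag⁺ + e⁻ → Ag, so theoretical m(Ag) = 0.01099 × 107.87 = 1.185 g
Actual mass = 77.4% × 1.185 = 0.917 g

0.917 g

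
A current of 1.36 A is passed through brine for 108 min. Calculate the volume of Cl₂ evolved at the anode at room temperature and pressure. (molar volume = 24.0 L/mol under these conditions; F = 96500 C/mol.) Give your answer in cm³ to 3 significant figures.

Q = It = 1.36 × 6480 = 8813 C
Moles of electrons = 8813 / 96500 = 0.09133 mol
2Cl⁻ → Cl₂ + 2e⁻, so n(Cl₂) = 0.09133 / 2 = 0.04567 mol
V = 0.04567 × 24.0 = 1.096 L
= 1100 cm³

1100 cm³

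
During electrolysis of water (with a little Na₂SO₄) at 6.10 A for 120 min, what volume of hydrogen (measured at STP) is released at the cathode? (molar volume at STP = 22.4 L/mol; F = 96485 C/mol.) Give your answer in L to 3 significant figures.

Q = It = 6.10 × 7200 = 43920 C
n(e⁻) = 43920 / 96485 = 0.4552 mol
2H⁺ + 2e⁻ → H₂, so n(H₂) = 0.4552 / 2 = 0.2276 mol
V = 0.2276 × 22.4 = 5.098 L

5.10 L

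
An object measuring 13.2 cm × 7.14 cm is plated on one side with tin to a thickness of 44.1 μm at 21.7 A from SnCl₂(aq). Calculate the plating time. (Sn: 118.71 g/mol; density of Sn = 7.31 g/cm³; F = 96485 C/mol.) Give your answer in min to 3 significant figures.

3.79 min

Plated area = 13.2 × 7.14 = 94.25 cm²
Volume = 94.25 × 44.1×10⁻⁴ cm = 0.4156 cm³
m(Sn) = 0.4156 × 7.31 = 3.038 g
n(Sn) = 3.038 / 118.71 = 0.02559 mol; n(e⁻) = 2 × 0.02559 = 0.05118 mol
Q = 0.05118 × 96485 = 4938 C
t = 4938 / 21.7 = 227.6 s = 3.79 min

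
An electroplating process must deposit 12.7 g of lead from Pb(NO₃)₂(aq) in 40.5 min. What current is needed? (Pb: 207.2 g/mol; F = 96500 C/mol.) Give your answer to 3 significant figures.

n(Pb) = 12.7 / 207.2 = 0.06129 mol
Pb²⁺ + 2e⁻ → Pb, so n(e⁻) = 2 × 0.06129 = 0.1226 mol
Q = 0.1226 × 96500 = 11830 C
I = Q / t = 11830 / 2430 s = 4.87 A

4.87 A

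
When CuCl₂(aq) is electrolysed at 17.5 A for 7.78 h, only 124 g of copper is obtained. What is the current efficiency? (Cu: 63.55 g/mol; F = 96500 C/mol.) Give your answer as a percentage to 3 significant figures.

76.8%

Q = 17.5 × 28008 = 4.901×10^5 C
n(e⁻) = 4.901×10^5 / 96500 = 5.079 mol
Cu²⁺ + 2e⁻ → Cu, so theoretical n(Cu) = 2.540 mol → 161.4 g
Efficiency = 124 / 161.4 = 0.7683 = 76.8%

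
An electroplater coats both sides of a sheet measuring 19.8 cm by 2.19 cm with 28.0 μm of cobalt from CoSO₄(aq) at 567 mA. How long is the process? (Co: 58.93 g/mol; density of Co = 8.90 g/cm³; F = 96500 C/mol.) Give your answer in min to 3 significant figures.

208 min

Plated area = 2 × 19.8 × 2.19 = 86.72 cm²
Volume = 86.72 × 28.0×10⁻⁴ cm = 0.2428 cm³
m(Co) = 0.2428 × 8.90 = 2.161 g
n(Co) = 2.161 / 58.93 = 0.03667 mol; n(e⁻) = 2 × 0.03667 = 0.07334 mol
Q = 0.07334 × 96500 = 7077 C
t = 7077 / 0.567 = 12480 s = 208 min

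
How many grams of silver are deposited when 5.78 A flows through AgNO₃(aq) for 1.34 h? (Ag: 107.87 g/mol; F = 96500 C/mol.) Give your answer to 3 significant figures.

31.2 g

Charge passed = 5.78 × 4824 = 27880 C
n(e⁻) = Q/F = 27880/96500 = 0.2889 mol
Ag⁺ + e⁻ → Ag, so n(Ag) = 0.2889 mol
m = 0.2889 × 107.87 = 31.2 g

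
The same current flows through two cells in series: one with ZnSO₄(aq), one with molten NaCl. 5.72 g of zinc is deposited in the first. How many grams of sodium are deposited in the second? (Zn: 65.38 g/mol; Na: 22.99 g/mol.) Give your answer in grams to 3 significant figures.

4.02 g

n(Zn) = 5.72 / 65.38 = 0.08749 mol
Zn²⁺ + 2e⁻ → Zn, so n(e⁻) = 2 × 0.08749 = 0.1750 mol
Same current for the same time ⇒ same n(e⁻) = 0.1750 mol in both cells.
Na⁺ + e⁻ → Na, so n(Na) = 0.1750 mol
m(Na) = 0.1750 × 22.99 = 4.02 g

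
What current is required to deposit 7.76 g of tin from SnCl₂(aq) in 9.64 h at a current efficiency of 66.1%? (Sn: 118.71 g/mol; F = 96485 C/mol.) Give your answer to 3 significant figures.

n(Sn) = 7.76 / 118.71 = 0.06537 mol
Sn²⁺ + 2e⁻ → Sn, so n(e⁻) = 2 × 0.06537 = 0.1307 mol
Q = 0.1307 × 96485 / 0.661 = 19080 C
I = Q / t = 19080 / 34704 s = 0.550 A

0.550 A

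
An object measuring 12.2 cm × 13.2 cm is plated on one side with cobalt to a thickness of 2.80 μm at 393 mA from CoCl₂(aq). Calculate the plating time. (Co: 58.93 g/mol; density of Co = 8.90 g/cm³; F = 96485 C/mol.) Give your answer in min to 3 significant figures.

55.7 min

Plated area = 12.2 × 13.2 = 161.0 cm²
Volume = 161.0 × 2.80×10⁻⁴ cm = 0.04508 cm³
m(Co) = 0.04508 × 8.90 = 0.4012 g
n(Co) = 0.4012 / 58.93 = 0.006808 mol; n(e⁻) = 2 × 0.006808 = 0.01362 mol
Q = 0.01362 × 96485 = 1314 C
t = 1314 / 0.393 = 3344 s = 55.7 min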